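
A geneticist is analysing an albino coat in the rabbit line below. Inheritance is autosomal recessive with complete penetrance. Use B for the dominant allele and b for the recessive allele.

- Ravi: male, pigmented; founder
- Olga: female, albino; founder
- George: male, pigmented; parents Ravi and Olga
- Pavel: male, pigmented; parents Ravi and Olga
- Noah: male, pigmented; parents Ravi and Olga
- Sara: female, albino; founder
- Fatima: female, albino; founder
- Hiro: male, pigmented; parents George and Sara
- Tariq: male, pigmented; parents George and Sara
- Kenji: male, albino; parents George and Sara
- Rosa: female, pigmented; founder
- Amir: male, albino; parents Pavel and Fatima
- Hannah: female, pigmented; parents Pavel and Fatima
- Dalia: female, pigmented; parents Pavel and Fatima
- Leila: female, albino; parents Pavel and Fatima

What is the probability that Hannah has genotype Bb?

Hannah is pigmented so carries B and received b from Fatima (bb), so Hannah is Bb, giving P(Bb) = 1.

1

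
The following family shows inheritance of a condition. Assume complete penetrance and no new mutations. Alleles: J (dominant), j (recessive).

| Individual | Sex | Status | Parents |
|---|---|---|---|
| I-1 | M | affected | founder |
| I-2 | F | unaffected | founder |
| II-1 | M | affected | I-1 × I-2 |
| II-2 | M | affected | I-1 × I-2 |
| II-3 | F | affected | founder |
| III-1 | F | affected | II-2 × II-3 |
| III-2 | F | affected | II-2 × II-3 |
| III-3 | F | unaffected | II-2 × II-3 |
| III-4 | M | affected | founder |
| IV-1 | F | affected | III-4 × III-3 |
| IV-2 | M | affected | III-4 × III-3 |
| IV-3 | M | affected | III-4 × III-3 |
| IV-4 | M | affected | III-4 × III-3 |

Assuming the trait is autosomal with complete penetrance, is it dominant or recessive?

II-2 and II-3 are both affected yet have an unaffected child III-3. Under a recessive model two affected parents are homozygous and every child would be affected, so the trait cannot be recessive.

dominant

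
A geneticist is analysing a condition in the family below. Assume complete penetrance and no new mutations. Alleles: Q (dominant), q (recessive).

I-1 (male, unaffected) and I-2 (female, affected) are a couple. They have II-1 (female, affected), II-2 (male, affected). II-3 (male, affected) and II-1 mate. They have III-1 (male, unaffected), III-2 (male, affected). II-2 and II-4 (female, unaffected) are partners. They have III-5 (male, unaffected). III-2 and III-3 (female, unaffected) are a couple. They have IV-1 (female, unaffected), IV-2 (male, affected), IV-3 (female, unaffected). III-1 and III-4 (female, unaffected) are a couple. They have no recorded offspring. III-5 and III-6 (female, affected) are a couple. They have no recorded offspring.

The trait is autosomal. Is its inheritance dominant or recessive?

dominant

II-3 and II-1 are both affected yet have an unaffected child III-1. Under a recessive model two affected parents are homozygous and every child would be affected, so the trait cannot be recessive.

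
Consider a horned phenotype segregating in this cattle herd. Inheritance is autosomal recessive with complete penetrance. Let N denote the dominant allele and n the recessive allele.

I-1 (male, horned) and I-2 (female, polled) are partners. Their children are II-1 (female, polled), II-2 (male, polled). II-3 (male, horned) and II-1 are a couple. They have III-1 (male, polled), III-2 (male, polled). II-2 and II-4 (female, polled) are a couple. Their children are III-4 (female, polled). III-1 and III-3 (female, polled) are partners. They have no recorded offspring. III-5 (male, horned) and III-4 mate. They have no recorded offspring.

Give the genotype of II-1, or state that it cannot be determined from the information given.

Nn

From phenotype alone, II-1 is NN or Nn.
II-1 is polled so carries N and received n from I-1 (nn), so II-1 is Nn.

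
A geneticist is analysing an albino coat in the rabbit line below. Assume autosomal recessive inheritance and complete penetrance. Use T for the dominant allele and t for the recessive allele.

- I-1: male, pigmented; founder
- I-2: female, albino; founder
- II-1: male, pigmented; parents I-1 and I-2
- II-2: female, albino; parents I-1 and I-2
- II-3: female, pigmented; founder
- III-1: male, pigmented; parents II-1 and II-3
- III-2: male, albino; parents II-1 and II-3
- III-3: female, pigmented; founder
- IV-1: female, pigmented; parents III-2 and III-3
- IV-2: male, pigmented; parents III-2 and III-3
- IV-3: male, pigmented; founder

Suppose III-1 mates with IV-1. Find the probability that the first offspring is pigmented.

5/6

II-1 is pigmented so carries T and received t from I-2 (tt), so II-1 is Tt.
II-3 is pigmented so carries T and passed t to III-2 (tt), so II-3 is Tt.
III-1 is a pigmented offspring of II-1 (Tt) × II-3 (Tt), whose cross gives 1/4 TT : 1/2 Tt : 1/4 tt; conditioning on being pigmented, III-1 is TT with probability 1/3, Tt with probability 2/3.
IV-1 is pigmented so carries T and received t from III-2 (tt), so IV-1 is Tt.
Summing over parental genotype combinations, P(offspring is pigmented) = 1/3·1 + 2/3·3/4 = 5/6.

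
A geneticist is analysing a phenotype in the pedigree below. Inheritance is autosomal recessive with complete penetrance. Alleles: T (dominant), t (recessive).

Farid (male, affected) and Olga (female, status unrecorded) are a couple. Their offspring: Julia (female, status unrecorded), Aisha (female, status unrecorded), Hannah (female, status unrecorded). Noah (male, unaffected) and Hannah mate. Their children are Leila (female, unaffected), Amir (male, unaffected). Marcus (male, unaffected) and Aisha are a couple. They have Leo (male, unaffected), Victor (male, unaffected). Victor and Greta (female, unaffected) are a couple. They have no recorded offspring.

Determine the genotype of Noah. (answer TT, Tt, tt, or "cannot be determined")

Noah's phenotype allows TT or Tt, and no parent or child forces a single allele at both positions; consistent genotype assignments exist with Noah as TT or Tt.

cannot be determined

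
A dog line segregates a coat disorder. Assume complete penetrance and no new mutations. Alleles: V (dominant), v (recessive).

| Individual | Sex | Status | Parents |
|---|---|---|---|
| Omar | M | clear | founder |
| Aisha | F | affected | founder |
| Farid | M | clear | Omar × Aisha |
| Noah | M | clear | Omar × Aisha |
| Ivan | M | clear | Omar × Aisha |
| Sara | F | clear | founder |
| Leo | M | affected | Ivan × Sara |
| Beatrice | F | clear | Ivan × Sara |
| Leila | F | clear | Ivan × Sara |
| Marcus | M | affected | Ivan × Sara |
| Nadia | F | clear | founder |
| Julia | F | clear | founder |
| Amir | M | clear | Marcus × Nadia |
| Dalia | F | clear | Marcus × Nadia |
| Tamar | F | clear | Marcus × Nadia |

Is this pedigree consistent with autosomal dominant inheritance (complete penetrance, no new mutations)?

No

Under autosomal dominant, Leo (affected, male) cannot arise from Ivan (clear) × Sara (clear).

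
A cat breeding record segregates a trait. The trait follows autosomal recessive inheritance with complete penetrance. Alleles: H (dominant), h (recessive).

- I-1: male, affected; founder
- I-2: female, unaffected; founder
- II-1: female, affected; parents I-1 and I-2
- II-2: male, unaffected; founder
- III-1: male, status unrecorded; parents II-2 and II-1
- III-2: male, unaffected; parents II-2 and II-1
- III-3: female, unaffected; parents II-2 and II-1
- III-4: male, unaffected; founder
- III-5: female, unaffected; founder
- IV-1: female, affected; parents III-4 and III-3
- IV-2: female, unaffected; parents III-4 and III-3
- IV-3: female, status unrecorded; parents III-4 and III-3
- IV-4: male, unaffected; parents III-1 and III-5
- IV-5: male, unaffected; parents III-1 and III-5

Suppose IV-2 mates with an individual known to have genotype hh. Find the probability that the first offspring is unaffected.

III-4 is unaffected so carries H and passed h to IV-1 (hh), so III-4 is Hh.
III-3 is unaffected so carries H and received h from II-1 (hh), so III-3 is Hh.
IV-2 is an unaffected offspring of III-4 (Hh) × III-3 (Hh), whose cross gives 1/4 HH : 1/2 Hh : 1/4 hh; conditioning on being unaffected, IV-2 is HH with probability 1/3, Hh with probability 2/3.
Summing over parental genotype combinations, P(offspring is unaffected) = 1/3·1 + 2/3·1/2 = 2/3.

2/3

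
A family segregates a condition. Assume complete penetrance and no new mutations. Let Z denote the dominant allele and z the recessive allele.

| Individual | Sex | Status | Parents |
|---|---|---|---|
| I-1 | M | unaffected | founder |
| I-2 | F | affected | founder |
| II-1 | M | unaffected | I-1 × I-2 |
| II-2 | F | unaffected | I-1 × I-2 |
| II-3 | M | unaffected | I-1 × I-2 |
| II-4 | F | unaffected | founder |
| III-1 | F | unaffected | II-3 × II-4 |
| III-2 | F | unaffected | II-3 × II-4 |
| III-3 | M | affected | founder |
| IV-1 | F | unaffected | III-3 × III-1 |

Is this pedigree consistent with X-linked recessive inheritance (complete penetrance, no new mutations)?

No

Under X-linked recessive, II-1 (unaffected, male) cannot arise from I-1 (unaffected) × I-2 (affected).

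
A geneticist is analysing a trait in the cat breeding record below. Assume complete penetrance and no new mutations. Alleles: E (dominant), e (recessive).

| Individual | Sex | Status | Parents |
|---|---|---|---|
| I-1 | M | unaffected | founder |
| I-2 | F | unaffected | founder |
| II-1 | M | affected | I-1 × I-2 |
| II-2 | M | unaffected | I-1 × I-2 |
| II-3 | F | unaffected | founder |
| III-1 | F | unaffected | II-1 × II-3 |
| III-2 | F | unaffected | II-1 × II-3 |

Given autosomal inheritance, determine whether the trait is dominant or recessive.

I-1 and I-2 are both unaffected yet have an affected child II-1. Under dominance, an affected child requires at least one affected parent, so the trait cannot be dominant.

recessive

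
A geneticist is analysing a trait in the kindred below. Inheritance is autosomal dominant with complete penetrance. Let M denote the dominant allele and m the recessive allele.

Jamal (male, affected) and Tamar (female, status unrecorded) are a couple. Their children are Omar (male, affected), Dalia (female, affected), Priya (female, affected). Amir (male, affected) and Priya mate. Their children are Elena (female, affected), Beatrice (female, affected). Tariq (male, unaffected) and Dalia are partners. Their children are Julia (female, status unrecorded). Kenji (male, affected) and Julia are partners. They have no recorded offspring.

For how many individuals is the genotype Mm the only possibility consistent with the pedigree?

No individual's genotype is forced to Mm by the pedigree, so the count is 0.

0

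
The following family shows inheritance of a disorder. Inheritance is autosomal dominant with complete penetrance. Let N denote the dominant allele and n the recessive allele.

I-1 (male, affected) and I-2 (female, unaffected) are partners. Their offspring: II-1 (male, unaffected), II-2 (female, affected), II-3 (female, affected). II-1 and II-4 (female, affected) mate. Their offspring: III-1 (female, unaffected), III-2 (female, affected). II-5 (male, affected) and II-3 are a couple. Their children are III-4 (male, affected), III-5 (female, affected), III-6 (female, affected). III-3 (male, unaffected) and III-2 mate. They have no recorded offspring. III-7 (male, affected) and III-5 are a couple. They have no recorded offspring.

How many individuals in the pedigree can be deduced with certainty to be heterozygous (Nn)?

5

Obligate heterozygotes: I-1 is affected so carries N and passed n to II-1 (nn), so I-1 is Nn; II-2 is affected so carries N and received n from I-2 (nn), so II-2 is Nn; II-3 is affected so carries N and received n from I-2 (nn), so II-3 is Nn; II-4 is affected so carries N and passed n to III-1 (nn), so II-4 is Nn; III-2 is affected so carries N and received n from II-1 (nn), so III-2 is Nn.
Every other individual is either homozygous by phenotype or has at least one consistent homozygous assignment, so the count is 5.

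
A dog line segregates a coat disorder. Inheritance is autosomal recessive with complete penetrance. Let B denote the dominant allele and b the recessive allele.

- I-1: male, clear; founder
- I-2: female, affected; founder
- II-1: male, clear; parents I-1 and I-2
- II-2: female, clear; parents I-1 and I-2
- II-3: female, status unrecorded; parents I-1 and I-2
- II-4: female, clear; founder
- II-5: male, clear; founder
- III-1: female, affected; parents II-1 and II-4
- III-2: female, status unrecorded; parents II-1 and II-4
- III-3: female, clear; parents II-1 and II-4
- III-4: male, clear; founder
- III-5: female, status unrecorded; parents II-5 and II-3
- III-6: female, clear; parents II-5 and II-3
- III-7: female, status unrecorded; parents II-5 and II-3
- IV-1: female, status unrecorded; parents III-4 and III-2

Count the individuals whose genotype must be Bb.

Obligate heterozygotes: II-1 is clear so carries B and received b from I-2 (bb), so II-1 is Bb; II-2 is clear so carries B and received b from I-2 (bb), so II-2 is Bb; II-4 is clear so carries B and passed b to III-1 (bb), so II-4 is Bb.
Every other individual is either homozygous by phenotype or has at least one consistent homozygous assignment, so the count is 3.

3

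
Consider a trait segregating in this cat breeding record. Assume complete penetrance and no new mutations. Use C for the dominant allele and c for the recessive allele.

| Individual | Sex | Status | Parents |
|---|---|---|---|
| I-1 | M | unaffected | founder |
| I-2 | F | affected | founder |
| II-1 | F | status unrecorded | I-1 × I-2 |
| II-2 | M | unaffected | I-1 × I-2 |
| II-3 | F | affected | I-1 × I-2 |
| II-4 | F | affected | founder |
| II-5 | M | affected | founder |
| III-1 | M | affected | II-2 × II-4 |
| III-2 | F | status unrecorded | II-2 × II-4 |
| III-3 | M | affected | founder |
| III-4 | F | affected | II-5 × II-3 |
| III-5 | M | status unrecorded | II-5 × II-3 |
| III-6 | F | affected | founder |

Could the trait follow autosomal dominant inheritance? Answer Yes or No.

A consistent assignment under autosomal dominant exists: I-1 cc, I-2 Cc, II-1 Cc, II-2 cc, II-3 Cc, II-4 CC, II-5 CC, III-1 Cc, III-2 Cc, III-3 CC, III-4 CC, III-5 CC, III-6 CC.
In this assignment every recorded phenotype matches its genotype and every non-founder's genotype is obtainable from its parents' genotypes, so the pedigree is consistent.

Yes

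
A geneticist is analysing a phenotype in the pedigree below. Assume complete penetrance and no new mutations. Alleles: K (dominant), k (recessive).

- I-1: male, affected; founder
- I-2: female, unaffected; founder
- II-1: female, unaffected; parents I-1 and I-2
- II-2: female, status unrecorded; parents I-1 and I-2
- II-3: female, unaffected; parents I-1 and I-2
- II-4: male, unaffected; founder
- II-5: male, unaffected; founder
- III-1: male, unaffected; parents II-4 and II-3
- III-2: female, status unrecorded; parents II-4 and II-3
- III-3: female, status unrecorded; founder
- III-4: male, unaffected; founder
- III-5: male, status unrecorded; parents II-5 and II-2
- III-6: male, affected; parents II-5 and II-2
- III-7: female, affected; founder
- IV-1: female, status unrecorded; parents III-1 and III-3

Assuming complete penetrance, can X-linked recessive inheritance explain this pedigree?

Yes

A consistent assignment under X-linked recessive exists: I-1 X^k Y, I-2 X^K X^K, II-1 X^K X^k, II-2 X^K X^k, II-3 X^K X^k, II-4 X^K Y, II-5 X^K Y, III-1 X^K Y, III-2 X^K X^K, III-3 X^K X^K, III-4 X^K Y, III-5 X^K Y, III-6 X^k Y, III-7 X^k X^k, IV-1 X^K X^K.
In this assignment every recorded phenotype matches its genotype and every non-founder's genotype is obtainable from its parents' genotypes, so the pedigree is consistent.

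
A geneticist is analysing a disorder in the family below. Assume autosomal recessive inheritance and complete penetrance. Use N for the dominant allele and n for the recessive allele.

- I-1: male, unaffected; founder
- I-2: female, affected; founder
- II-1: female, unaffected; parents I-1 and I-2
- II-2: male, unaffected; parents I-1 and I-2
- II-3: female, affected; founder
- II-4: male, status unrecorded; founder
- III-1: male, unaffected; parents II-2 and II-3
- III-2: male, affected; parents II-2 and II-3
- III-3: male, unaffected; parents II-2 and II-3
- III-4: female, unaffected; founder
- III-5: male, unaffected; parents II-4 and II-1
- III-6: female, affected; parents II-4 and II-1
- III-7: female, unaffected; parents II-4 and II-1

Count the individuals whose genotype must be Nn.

Obligate heterozygotes: II-1 is unaffected so carries N and received n from I-2 (nn), so II-1 is Nn; II-2 is unaffected so carries N and received n from I-2 (nn), so II-2 is Nn; III-1 is unaffected so carries N and received n from II-3 (nn), so III-1 is Nn; III-3 is unaffected so carries N and received n from II-3 (nn), so III-3 is Nn.
Every other individual is either homozygous by phenotype or has at least one consistent homozygous assignment, so the count is 4.

4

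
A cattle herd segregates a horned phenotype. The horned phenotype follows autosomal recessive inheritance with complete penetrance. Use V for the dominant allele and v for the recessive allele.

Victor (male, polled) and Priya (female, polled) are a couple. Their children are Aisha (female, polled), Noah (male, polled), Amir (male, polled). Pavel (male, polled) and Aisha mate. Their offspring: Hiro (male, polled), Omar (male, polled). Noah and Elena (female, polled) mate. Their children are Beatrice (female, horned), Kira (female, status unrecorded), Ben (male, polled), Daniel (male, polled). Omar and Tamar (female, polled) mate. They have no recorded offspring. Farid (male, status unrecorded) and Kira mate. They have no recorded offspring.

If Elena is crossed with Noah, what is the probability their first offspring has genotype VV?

Elena is polled so carries V and passed v to Beatrice (vv), so Elena is Vv.
Noah is polled so carries V and passed v to Beatrice (vv), so Noah is Vv.
The cross gives 1/4 VV : 1/2 Vv : 1/4 vv, so P(offspring has genotype VV) = 1/4.

1/4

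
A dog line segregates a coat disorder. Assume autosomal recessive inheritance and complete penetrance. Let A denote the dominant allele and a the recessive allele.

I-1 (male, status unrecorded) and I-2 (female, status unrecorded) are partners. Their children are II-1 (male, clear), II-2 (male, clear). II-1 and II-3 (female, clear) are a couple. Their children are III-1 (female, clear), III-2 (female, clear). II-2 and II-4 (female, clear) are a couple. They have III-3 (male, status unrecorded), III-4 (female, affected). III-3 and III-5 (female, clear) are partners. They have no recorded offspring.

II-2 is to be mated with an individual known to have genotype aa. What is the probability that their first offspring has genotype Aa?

1/2

II-2 is clear so carries A and passed a to III-4 (aa), so II-2 is Aa.
The cross gives 1/2 Aa : 1/2 aa, so P(offspring has genotype Aa) = 1/2.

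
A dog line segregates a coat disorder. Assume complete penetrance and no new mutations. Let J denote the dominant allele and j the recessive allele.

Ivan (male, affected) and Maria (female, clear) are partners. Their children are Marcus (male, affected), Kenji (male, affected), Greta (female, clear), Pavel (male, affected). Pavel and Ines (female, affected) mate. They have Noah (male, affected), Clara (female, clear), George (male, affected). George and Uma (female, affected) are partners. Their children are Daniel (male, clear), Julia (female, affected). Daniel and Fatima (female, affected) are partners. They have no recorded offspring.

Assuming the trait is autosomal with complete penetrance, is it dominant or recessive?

dominant

Pavel and Ines are both affected yet have a clear child Clara. Under a recessive model two affected parents are homozygous and every child would be affected, so the trait cannot be recessive.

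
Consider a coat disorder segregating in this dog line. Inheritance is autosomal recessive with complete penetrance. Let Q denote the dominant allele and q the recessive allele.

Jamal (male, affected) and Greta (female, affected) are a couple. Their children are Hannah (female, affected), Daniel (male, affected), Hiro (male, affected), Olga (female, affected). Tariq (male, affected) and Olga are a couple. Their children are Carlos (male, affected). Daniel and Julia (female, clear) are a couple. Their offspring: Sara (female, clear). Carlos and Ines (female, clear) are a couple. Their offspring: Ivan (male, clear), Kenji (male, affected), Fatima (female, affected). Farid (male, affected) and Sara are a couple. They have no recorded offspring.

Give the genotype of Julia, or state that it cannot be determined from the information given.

Julia's phenotype allows QQ or Qq, and no parent or child forces a single allele at both positions; consistent genotype assignments exist with Julia as QQ or Qq.

cannot be determined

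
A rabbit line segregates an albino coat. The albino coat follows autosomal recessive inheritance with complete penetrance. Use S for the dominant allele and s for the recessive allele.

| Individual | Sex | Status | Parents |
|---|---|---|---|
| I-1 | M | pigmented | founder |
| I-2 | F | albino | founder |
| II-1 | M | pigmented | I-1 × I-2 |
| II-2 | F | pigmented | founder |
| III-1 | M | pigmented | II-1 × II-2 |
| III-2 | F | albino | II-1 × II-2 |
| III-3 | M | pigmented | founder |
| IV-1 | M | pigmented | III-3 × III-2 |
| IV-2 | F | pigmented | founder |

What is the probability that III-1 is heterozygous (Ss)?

II-1 is pigmented so carries S and received s from I-2 (ss), so II-1 is Ss.
II-2 is pigmented so carries S and passed s to III-2 (ss), so II-2 is Ss.
Their cross gives offspring ratios 1/4 SS : 1/2 Ss : 1/4 ss. Conditioning on III-1 being pigmented, P(Ss) = 1/2 / 3/4 = 2/3.

2/3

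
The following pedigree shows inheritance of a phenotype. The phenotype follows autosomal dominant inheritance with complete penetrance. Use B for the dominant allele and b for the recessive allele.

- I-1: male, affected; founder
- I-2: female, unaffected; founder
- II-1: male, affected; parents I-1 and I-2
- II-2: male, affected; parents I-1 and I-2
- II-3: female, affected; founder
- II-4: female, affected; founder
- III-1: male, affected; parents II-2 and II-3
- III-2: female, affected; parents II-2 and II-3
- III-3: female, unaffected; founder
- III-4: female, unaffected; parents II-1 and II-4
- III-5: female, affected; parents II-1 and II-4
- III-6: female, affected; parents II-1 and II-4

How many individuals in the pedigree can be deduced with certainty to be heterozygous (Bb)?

Obligate heterozygotes: II-1 is affected so carries B and received b from I-2 (bb), so II-1 is Bb; II-2 is affected so carries B and received b from I-2 (bb), so II-2 is Bb; II-4 is affected so carries B and passed b to III-4 (bb), so II-4 is Bb.
Every other individual is either homozygous by phenotype or has at least one consistent homozygous assignment, so the count is 3.

3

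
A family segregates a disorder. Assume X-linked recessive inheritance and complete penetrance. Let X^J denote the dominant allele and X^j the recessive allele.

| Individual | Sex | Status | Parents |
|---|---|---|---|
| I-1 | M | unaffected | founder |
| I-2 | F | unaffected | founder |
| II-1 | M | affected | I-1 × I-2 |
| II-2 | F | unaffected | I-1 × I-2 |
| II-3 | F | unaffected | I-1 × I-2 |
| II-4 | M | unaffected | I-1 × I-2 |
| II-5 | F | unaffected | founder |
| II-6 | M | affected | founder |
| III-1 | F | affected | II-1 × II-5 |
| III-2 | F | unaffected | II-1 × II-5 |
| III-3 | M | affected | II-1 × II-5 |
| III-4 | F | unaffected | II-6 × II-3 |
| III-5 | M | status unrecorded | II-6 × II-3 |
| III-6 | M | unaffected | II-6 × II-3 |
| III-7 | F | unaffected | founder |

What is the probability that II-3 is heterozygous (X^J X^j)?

1/5

I-1 is unaffected, so I-1 is X^J Y.
I-2 is unaffected so carries J and passed j to II-1 (X^j Y), so I-2 is X^J X^j.
Their cross gives offspring ratios 1/2 X^J X^J : 1/2 X^J X^j. Conditioning on II-3 being unaffected, P(X^J X^j) = 1/2 / 1 = 1/2 before taking II-3's own offspring into account.
II-6 is affected, so II-6 is X^j Y.
Now use II-3's offspring. Probability of each recorded status — unaffected daughter III-4: 1/2 if II-3 is X^J X^j, 1 if X^J X^J; unaffected son III-6: 1/2 if II-3 is X^J X^j, 1 if X^J X^J. (III-5: equally likely either way, so uninformative.)
Bayes: P(X^J X^j) = 1/2·1/4 / (1/2·1/4 + 1/2·1) = 1/5.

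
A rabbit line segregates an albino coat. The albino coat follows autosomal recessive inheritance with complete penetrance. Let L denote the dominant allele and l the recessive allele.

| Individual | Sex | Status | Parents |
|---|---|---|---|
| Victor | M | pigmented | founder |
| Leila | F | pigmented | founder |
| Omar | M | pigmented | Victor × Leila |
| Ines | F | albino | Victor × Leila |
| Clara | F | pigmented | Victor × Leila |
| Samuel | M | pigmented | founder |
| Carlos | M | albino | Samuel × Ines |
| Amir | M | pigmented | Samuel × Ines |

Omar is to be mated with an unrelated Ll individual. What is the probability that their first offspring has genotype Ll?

Victor is pigmented so carries L and passed l to Ines (ll), so Victor is Ll.
Leila is pigmented so carries L and passed l to Ines (ll), so Leila is Ll.
Omar is a pigmented offspring of Victor (Ll) × Leila (Ll), whose cross gives 1/4 LL : 1/2 Ll : 1/4 ll; conditioning on being pigmented, Omar is LL with probability 1/3, Ll with probability 2/3.
Summing over parental genotype combinations, P(offspring has genotype Ll) = 1/3·1/2 + 2/3·1/2 = 1/2.

1/2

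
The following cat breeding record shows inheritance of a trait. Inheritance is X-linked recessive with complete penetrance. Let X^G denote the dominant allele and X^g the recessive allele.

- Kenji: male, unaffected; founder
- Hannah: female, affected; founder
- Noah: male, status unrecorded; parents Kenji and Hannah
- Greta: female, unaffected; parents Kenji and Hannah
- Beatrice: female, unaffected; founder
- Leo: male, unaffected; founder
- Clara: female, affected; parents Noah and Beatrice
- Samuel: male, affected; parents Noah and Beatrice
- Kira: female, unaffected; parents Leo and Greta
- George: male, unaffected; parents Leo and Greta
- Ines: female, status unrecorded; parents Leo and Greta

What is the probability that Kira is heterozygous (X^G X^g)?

1/2

Leo is unaffected, so Leo is X^G Y.
Greta is unaffected so carries G and received g from Hannah (X^g X^g), so Greta is X^G X^g.
Their cross gives offspring ratios 1/2 X^G X^G : 1/2 X^G X^g. Conditioning on Kira being unaffected, P(X^G X^g) = 1/2 / 1 = 1/2.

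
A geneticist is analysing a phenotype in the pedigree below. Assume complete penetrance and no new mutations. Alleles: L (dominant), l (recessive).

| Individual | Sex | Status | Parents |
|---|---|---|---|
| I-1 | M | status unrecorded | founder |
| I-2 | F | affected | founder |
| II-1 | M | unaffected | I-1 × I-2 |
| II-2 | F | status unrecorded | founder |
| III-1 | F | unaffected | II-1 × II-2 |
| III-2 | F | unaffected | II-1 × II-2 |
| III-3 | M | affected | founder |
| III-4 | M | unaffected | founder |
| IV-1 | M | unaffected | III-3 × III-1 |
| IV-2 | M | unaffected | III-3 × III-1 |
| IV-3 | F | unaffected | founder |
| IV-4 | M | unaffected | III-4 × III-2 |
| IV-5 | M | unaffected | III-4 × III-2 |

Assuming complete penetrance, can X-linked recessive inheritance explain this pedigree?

Under X-linked recessive, II-1 (unaffected, male) cannot arise from I-1 (unrecorded) × I-2 (affected).

No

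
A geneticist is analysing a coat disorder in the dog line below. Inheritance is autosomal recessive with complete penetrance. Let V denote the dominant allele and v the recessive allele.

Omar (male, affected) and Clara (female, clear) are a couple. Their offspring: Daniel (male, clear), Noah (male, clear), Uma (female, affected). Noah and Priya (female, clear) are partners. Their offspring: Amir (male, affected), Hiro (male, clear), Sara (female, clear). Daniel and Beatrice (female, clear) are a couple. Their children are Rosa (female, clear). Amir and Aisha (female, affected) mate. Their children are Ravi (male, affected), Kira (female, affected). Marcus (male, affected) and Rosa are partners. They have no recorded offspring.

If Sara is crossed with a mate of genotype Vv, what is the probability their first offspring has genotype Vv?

Noah is clear so carries V and received v from Omar (vv), so Noah is Vv.
Priya is clear so carries V and passed v to Amir (vv), so Priya is Vv.
Sara is a clear offspring of Noah (Vv) × Priya (Vv), whose cross gives 1/4 VV : 1/2 Vv : 1/4 vv; conditioning on being clear, Sara is VV with probability 1/3, Vv with probability 2/3.
Summing over parental genotype combinations, P(offspring has genotype Vv) = 1/3·1/2 + 2/3·1/2 = 1/2.

1/2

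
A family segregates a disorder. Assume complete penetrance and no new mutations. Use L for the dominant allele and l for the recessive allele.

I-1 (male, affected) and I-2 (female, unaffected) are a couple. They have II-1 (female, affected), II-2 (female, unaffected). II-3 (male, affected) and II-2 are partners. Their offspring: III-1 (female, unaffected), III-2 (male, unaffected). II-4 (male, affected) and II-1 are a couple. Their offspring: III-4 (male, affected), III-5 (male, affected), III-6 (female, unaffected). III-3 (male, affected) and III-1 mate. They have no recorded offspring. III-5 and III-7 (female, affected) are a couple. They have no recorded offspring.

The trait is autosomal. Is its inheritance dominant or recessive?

dominant

II-4 and II-1 are both affected yet have an unaffected child III-6. Under a recessive model two affected parents are homozygous and every child would be affected, so the trait cannot be recessive.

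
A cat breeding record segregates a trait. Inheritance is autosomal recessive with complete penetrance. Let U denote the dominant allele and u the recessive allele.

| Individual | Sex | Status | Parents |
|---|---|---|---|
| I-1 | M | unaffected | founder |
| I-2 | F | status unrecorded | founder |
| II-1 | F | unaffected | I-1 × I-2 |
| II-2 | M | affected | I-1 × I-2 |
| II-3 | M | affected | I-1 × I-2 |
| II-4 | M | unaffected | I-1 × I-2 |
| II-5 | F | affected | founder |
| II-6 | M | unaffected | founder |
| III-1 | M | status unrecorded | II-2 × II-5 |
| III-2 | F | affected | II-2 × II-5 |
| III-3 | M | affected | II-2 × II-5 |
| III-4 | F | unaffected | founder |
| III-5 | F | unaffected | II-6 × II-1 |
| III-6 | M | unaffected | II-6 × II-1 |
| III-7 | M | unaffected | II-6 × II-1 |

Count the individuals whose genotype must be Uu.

Obligate heterozygotes: I-1 is unaffected so carries U and passed u to II-2 (uu), so I-1 is Uu.
Every other individual is either homozygous by phenotype or has at least one consistent homozygous assignment, so the count is 1.

1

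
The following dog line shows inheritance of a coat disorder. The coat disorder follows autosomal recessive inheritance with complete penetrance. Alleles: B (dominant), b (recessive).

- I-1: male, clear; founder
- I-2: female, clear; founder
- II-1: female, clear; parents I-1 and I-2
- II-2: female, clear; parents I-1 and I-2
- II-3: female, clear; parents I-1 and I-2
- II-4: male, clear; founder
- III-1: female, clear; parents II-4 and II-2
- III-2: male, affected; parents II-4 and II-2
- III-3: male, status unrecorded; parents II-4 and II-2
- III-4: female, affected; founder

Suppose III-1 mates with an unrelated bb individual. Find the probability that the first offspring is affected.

1/3

II-4 is clear so carries B and passed b to III-2 (bb), so II-4 is Bb.
II-2 is clear so carries B and passed b to III-2 (bb), so II-2 is Bb.
III-1 is a clear offspring of II-4 (Bb) × II-2 (Bb), whose cross gives 1/4 BB : 1/2 Bb : 1/4 bb; conditioning on being clear, III-1 is BB with probability 1/3, Bb with probability 2/3.
Summing over parental genotype combinations, P(offspring is affected) = 2/3·1/2 = 1/3.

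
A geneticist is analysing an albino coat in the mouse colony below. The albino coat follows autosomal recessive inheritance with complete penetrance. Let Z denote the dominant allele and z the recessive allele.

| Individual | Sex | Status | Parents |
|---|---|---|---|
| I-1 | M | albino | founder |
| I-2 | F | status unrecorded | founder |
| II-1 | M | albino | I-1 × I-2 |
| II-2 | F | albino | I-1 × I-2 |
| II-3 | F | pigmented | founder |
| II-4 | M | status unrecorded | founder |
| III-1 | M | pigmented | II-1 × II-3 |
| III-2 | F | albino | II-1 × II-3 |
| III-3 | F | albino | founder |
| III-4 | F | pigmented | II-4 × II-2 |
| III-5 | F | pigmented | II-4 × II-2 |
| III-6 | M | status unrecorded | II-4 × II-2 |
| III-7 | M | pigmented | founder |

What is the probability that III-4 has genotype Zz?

1

III-4 is pigmented so carries Z and received z from II-2 (zz), so III-4 is Zz, giving P(Zz) = 1.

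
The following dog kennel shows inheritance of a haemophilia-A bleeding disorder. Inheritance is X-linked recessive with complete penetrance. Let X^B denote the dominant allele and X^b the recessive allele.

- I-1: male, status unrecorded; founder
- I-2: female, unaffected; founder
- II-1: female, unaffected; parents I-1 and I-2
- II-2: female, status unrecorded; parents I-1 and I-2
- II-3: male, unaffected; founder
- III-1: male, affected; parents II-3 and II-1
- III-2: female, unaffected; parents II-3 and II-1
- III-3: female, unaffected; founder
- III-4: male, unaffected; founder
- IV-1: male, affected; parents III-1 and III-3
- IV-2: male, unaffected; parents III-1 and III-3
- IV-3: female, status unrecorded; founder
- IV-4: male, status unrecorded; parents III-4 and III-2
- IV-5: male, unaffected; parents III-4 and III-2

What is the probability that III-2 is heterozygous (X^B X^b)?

1/3

II-3 is unaffected, so II-3 is X^B Y.
II-1 is unaffected so carries B and passed b to III-1 (X^b Y), so II-1 is X^B X^b.
Their cross gives offspring ratios 1/2 X^B X^B : 1/2 X^B X^b. Conditioning on III-2 being unaffected, P(X^B X^b) = 1/2 / 1 = 1/2 before taking III-2's own offspring into account.
III-4 is unaffected, so III-4 is X^B Y.
Now use III-2's offspring. Probability of each recorded status — unaffected son IV-5: 1/2 if III-2 is X^B X^b, 1 if X^B X^B. (IV-4: equally likely either way, so uninformative.)
Bayes: P(X^B X^b) = 1/2·1/2 / (1/2·1/2 + 1/2·1) = 1/3.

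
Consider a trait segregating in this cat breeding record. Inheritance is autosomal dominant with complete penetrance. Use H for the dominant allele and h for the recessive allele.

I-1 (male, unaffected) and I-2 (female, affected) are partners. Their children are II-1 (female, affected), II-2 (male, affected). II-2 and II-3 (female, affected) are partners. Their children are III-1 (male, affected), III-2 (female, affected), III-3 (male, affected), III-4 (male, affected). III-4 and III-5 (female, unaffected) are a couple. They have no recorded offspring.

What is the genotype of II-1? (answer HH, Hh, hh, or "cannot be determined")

Hh

From phenotype alone, II-1 is HH or Hh.
II-1 is affected so carries H and received h from I-1 (hh), so II-1 is Hh.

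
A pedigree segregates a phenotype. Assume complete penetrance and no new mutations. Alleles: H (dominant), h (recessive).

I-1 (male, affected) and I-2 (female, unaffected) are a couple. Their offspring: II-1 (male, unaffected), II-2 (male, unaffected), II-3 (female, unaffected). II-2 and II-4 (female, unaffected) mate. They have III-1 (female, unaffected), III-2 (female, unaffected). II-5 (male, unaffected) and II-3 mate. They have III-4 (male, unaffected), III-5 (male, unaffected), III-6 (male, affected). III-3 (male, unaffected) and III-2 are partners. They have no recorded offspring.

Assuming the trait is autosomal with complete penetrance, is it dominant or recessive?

II-5 and II-3 are both unaffected yet have an affected child III-6. Under dominance, an affected child requires at least one affected parent, so the trait cannot be dominant.

recessive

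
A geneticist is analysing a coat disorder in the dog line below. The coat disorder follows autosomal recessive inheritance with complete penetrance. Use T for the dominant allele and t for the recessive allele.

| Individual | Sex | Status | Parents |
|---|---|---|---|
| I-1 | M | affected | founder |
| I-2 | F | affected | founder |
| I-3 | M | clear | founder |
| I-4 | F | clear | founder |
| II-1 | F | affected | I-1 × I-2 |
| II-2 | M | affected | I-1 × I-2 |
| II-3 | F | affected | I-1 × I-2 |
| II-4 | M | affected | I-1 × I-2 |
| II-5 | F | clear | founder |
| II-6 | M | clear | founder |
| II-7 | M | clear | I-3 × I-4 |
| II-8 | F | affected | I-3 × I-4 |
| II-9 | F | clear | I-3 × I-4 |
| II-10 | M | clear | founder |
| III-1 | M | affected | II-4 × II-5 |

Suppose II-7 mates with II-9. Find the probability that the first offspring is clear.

I-3 is clear so carries T and passed t to II-8 (tt), so I-3 is Tt.
I-4 is clear so carries T and passed t to II-8 (tt), so I-4 is Tt.
II-7 is a clear offspring of I-3 (Tt) × I-4 (Tt), whose cross gives 1/4 TT : 1/2 Tt : 1/4 tt; conditioning on being clear, II-7 is TT with probability 1/3, Tt with probability 2/3.
II-9 is a clear offspring of I-3 (Tt) × I-4 (Tt), whose cross gives 1/4 TT : 1/2 Tt : 1/4 tt; conditioning on being clear, II-9 is TT with probability 1/3, Tt with probability 2/3.
Summing over parental genotype combinations, P(offspring is clear) = 1/9·1 + 2/9·1 + 2/9·1 + 4/9·3/4 = 8/9.

8/9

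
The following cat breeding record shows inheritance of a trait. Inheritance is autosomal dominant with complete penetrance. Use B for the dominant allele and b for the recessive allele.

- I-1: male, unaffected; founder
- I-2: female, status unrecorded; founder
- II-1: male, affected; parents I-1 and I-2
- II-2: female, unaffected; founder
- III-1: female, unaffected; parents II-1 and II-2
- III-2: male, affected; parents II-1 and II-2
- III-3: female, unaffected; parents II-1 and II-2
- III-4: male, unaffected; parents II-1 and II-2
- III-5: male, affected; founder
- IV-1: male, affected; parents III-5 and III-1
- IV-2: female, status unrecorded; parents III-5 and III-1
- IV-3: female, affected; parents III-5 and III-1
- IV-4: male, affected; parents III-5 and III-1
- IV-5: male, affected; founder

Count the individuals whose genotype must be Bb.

Obligate heterozygotes: II-1 is affected so carries B and received b from I-1 (bb), so II-1 is Bb; III-2 is affected so carries B and received b from II-2 (bb), so III-2 is Bb; IV-1 is affected so carries B and received b from III-1 (bb), so IV-1 is Bb; IV-3 is affected so carries B and received b from III-1 (bb), so IV-3 is Bb; IV-4 is affected so carries B and received b from III-1 (bb), so IV-4 is Bb.
Every other individual is either homozygous by phenotype or has at least one consistent homozygous assignment, so the count is 5.

5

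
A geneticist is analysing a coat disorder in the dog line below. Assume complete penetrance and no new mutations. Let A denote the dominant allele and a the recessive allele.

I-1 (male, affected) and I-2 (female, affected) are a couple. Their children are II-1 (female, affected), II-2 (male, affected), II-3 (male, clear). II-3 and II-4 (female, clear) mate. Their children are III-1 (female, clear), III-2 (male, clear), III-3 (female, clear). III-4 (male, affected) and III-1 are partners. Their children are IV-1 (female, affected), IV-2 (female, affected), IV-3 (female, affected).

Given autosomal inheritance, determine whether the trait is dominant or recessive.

I-1 and I-2 are both affected yet have a clear child II-3. Under a recessive model two affected parents are homozygous and every child would be affected, so the trait cannot be recessive.

dominant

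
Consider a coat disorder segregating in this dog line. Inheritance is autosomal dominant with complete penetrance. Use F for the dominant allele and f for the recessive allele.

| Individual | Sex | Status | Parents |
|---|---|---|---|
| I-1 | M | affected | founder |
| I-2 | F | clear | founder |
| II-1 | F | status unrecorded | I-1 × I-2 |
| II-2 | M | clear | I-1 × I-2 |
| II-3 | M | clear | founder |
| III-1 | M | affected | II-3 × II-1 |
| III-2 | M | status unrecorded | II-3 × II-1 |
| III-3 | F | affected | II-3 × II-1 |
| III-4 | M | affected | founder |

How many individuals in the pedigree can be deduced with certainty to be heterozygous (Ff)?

4

Obligate heterozygotes: I-1 is affected so carries F and passed f to II-2 (ff), so I-1 is Ff; II-1 passed F to III-1 (Ff, whose f came from II-3) and received f from I-2 (ff), so II-1 is Ff; III-1 is affected so carries F and received f from II-3 (ff), so III-1 is Ff; III-3 is affected so carries F and received f from II-3 (ff), so III-3 is Ff.
Every other individual is either homozygous by phenotype or has at least one consistent homozygous assignment, so the count is 4.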